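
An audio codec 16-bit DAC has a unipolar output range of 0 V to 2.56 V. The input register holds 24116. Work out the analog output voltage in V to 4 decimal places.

LSB = 2.56 V / 2^16 = 39.06 µV.
V_out = 0 + 24116 × 3.90625e-05 V = 0.942031 V.

0.9420 V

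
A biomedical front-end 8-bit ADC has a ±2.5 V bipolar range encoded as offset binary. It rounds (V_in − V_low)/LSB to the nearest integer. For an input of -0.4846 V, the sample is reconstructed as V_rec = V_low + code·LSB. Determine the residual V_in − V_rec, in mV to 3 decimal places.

LSB = 5/2^8 = 19.531 mV.
(V_in − V_low)/LSB = (-0.4846 − (−2.5))/0.0195312 = 103.1885 → code 103 (round).
Reconstructed: -0.48828125 V.
Difference: 0.00368125 V → 3.681 mV.

3.681 mV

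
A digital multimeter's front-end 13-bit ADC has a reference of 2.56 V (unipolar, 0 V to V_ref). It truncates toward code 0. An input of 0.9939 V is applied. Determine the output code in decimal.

code 3180

With 8192 levels over 2.56 V, one step is 312.50 µV.
(0.9939 − 0) / 0.0003125 = 3180.480 LSBs.
So the output code is 3180.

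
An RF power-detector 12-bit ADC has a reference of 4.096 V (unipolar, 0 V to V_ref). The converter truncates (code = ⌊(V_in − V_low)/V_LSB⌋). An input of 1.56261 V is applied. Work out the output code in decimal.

Full-scale span = 4.096 V; LSB = 4.096/2^12 = 1.000 mV.
(1.56261 − 0) / 0.001 = 1562.610 LSBs.
⌊·⌋(1562.610) = 1562.

code 1562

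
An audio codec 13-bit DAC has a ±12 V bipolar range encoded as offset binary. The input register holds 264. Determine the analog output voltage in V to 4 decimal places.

LSB = 24 V / 2^13 = 2.930 mV.
V_out = (−12) + 264 × 0.00292969 V = -11.2266 V.

-11.2266 V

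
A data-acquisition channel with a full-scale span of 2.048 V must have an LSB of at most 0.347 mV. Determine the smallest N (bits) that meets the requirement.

Number of steps required ≥ 2.048 V / 0.347 mV = 5902.02.
Need 2^N ≥ 5902.02; 2^12 = 4096, 2^13 = 8192.
Minimum N = 13.

13 bits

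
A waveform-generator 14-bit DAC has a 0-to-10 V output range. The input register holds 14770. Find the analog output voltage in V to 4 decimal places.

9.0149 V

LSB = 10 V / 2^14 = 0.610 mV.
V_out = 0 + 14770 × 0.000610352 V = 9.01489 V.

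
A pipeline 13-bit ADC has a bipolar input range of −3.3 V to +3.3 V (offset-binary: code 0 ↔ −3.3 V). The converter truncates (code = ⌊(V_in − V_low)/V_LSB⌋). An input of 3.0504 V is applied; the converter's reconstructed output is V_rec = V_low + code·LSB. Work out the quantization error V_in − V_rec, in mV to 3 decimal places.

0.156 mV

Step size: 6.6 V ÷ 2^13 = 0.806 mV.
(V_in − V_low)/LSB = (3.0504 − (−3.3))/0.000805664 = 7882.1935 → code 7882 (floor).
V_rec = (−3.3) + 7882·0.000805664 = 3.0502441 V.
Error = 3.0504 − 3.0502441 = 0.000155859 V = 0.156 mV.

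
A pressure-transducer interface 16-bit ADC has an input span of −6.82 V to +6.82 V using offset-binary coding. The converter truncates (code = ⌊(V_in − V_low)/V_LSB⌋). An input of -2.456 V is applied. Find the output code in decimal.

code 20967

LSB = 13.64 V / 65536 = 208.13 µV.
(-2.456 − (−6.82)) / 0.00020813 = 20967.676 LSBs.
So the output code is 20967.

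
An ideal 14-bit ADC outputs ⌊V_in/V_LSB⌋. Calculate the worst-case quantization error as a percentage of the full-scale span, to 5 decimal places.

0.00610 %

Truncating → worst-case error = 1 LSB = V_FS/2^14, so 100/16384 = 0.00610352 % of full scale.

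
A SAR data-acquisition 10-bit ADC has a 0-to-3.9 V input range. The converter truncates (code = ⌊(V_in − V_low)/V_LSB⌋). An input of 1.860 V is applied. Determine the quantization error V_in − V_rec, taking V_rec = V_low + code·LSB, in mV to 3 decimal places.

LSB = 3.9/2^10 = 3.809 mV.
(V_in − V_low)/LSB = (1.860 − 0)/0.00380859 = 488.3692 → code 488 (floor).
Code 488 maps back to 0 + 488×0.00380859 V = 1.8585938 V.
Error = 1.860 − 1.8585938 = 0.00140625 V = 1.406 mV.

1.406 mV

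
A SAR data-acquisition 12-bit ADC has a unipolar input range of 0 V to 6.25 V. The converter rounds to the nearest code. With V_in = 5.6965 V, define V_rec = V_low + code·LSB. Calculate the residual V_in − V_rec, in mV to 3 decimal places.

0.394 mV

One LSB is 6.25 V / 4096 = 1.526 mV.
(V_in − V_low)/LSB = (5.6965 − 0)/0.00152588 = 3733.2582 → code 3733 (round).
Code 3733 maps back to 0 + 3733×0.00152588 V = 5.696106 V.
Error = 5.6965 − 5.696106 = 0.000394043 V = 0.394 mV.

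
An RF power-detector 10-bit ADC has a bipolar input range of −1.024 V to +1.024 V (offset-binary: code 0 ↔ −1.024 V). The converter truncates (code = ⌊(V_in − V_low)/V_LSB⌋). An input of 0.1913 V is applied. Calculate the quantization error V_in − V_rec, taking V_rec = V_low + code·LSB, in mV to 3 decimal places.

1.300 mV

LSB = 2.048/2^10 = 2.000 mV.
(0.1913 − (−1.024))/0.002 = 607.6500; ⌊·⌋ gives code 607.
V_rec = (−1.024) + 607·0.002 = 0.19 V.
Difference: 0.0013 V → 1.300 mV.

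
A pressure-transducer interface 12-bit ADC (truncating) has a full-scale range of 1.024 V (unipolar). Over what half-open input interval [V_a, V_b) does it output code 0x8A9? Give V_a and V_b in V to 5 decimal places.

LSB = 1.024/2^12 = 250.00 µV.
Code 0x8A9 = 2217 decimal.
V_a = V_low + 2217·LSB = 0.55425 V; V_b = V_low + 2218·LSB = 0.5545 V.

[0.55425 V, 0.55450 V)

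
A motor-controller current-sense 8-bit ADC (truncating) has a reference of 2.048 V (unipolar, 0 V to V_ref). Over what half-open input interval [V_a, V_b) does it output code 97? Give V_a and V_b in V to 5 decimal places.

[0.77600 V, 0.78400 V)

LSB = 2.048/2^8 = 8.000 mV.
V_a = V_low + 97·LSB = 0.776 V; V_b = V_low + 98·LSB = 0.784 V.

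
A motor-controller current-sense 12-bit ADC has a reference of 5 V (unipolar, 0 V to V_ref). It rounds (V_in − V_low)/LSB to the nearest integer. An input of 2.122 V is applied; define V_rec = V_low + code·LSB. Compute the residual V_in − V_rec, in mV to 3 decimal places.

LSB = 5/2^12 = 1.221 mV.
(2.122 − 0)/0.0012207 = 1738.3424; round gives code 1738.
Reconstructed: 2.121582 V.
Difference: 0.000417969 V → 0.418 mV.

0.418 mV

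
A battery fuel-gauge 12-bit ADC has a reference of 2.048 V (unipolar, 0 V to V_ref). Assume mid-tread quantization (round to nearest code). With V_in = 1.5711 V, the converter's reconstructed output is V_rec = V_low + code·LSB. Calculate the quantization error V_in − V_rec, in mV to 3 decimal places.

0.100 mV

One LSB is 2.048 V / 4096 = 0.500 mV.
(1.5711 − 0)/0.0005 = 3142.2000; round gives code 3142.
V_rec = 0 + 3142·0.0005 = 1.571 V.
Difference: 0.0001 V → 0.100 mV.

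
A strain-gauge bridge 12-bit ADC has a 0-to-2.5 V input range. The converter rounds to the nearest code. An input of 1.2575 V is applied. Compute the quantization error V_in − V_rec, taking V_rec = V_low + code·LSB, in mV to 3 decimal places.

LSB = 2.5/2^12 = 0.610 mV.
(V_in − V_low)/LSB = (1.2575 − 0)/0.000610352 = 2060.2880 → code 2060 (round).
V_rec = 0 + 2060·0.000610352 = 1.2573242 V.
V_in − V_rec = 0.000175781 V = 0.176 mV.

0.176 mV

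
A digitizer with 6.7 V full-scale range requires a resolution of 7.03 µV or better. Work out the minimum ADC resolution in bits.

Number of steps required ≥ 6.7 V / 7.03 µV = 953058.32.
Need 2^N ≥ 953058.32; 2^19 = 524288, 2^20 = 1048576.
Minimum N = 20.

20 bits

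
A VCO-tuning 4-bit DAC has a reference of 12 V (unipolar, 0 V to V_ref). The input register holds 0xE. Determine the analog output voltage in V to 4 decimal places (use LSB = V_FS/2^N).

10.5000 V

LSB = 12 V / 2^4 = 0.7500 V.
Code 0xE = 14 decimal.
V_out = 0 + 14 × 0.75 V = 10.5 V.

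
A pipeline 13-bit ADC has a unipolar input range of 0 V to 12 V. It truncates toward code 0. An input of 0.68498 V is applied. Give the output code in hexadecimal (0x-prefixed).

With 8192 levels over 12 V, one step is 1.465 mV.
(0.68498 − 0) / 0.00146484 = 467.613 LSBs.
So the output code is 467.
In hexadecimal (0x-prefixed): 0x1D3.

code 0x1D3 (decimal 467)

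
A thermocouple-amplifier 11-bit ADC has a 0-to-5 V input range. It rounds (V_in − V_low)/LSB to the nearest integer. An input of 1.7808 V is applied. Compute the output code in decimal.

code 729

With 2048 levels over 5 V, one step is 2.441 mV.
Input sits at 729.416 steps above V_low.
So the output code is 729.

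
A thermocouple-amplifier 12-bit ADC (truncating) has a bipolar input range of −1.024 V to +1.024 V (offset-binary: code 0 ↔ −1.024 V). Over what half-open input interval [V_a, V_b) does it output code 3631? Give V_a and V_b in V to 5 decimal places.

[0.79150 V, 0.79200 V)

LSB = 2.048/2^12 = 0.500 mV.
V_a = V_low + 3631·LSB = 0.7915 V; V_b = V_low + 3632·LSB = 0.792 V.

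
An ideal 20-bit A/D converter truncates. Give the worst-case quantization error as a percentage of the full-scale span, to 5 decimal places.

0.00010 %

Truncating → worst-case error = 1 LSB = V_FS/2^20, so 100/1048576 = 9.53674e-05 % of full scale.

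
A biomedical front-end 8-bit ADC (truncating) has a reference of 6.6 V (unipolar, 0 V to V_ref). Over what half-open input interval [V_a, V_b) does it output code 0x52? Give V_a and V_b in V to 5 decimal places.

[2.11406 V, 2.13984 V)

LSB = 6.6/2^8 = 25.781 mV.
Code 0x52 = 82 decimal.
V_a = V_low + 82·LSB = 2.11406 V; V_b = V_low + 83·LSB = 2.13984 V.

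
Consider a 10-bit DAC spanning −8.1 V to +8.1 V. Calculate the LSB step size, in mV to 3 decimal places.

Full-scale span = 16.2 V.
LSB = 16.2 / 2^10 = 16.2 / 1024 = 0.0158203 V = 15.820 mV.

15.820 mV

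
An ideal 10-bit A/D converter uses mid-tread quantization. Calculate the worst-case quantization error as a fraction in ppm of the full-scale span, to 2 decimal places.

488.28 ppm

Rounding → worst-case error = ½ LSB = V_FS/2^11, so 1e+06/2048 = 488.281 ppm of full scale.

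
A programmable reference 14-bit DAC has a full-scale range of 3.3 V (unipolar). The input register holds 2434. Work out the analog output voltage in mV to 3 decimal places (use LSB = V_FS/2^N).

490.247 mV

LSB = 3.3 V / 2^14 = 201.42 µV.
V_out = 0 + 2434 × 0.000201416 V = 0.490247 V.
= 490.247 mV.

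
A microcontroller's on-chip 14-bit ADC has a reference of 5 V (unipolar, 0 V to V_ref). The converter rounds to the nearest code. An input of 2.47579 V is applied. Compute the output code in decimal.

code 8113

Full-scale span = 5 V; LSB = 5/2^14 = 305.18 µV.
Input sits at 8112.669 steps above V_low.
round(8112.669) = 8113.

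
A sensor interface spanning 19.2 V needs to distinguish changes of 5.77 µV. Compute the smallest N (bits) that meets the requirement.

Number of steps required ≥ 19.2 V / 5.77 µV = 3327556.33.
Need 2^N ≥ 3327556.33; 2^21 = 2097152, 2^22 = 4194304.
Minimum N = 22.

22 bits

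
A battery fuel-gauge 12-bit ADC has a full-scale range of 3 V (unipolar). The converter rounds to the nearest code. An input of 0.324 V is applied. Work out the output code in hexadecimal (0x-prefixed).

code 0x1BA (decimal 442)

LSB = 3 V / 4096 = 0.732 mV.
Input sits at 442.368 steps above V_low.
So the output code is 442.
In hexadecimal (0x-prefixed): 0x1BA.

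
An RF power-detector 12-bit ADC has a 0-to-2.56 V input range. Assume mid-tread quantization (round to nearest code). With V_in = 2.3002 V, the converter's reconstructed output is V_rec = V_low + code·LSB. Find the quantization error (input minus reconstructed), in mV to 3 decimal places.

Step size: 2.56 V ÷ 2^12 = 0.625 mV.
(2.3002 − 0)/0.000625 = 3680.3200; round gives code 3680.
Code 3680 maps back to 0 + 3680×0.000625 V = 2.3 V.
V_in − V_rec = 0.0002 V = 0.200 mV.

0.200 mV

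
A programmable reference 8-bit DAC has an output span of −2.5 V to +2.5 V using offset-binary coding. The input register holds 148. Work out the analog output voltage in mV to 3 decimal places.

390.625 mV

LSB = 5 V / 2^8 = 19.531 mV.
V_out = (−2.5) + 148 × 0.0195312 V = 0.390625 V.
= 390.625 mV.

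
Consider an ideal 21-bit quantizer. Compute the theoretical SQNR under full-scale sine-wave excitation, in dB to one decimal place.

128.2 dB

SNR ≈ 6.02·N + 1.76 dB = 6.02·21 + 1.76 = 128.18 dB.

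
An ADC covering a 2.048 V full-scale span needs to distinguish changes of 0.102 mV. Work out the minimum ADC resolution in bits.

15 bits

Number of steps required ≥ 2.048 V / 0.102 mV = 20078.43.
Need 2^N ≥ 20078.43; 2^14 = 16384, 2^15 = 32768.
Minimum N = 15.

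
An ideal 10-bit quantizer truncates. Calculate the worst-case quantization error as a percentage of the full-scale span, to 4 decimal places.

Truncating → worst-case error = 1 LSB = V_FS/2^10, so 100/1024 = 0.0976562 % of full scale.

0.0977 %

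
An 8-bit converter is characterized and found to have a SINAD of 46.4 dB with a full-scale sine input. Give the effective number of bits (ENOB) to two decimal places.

7.42 bits

ENOB = (SINAD − 1.76) / 6.02 = (46.4 − 1.76)/6.02 = 7.415.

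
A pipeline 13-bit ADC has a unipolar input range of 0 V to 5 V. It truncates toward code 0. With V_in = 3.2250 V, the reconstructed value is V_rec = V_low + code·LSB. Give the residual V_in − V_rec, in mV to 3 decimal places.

Step size: 5 V ÷ 2^13 = 0.610 mV.
(V_in − V_low)/LSB = (3.2250 − 0)/0.000610352 = 5283.8400 → code 5283 (floor).
V_rec = 0 + 5283·0.000610352 = 3.2244873 V.
V_in − V_rec = 0.000512695 V = 0.513 mV.

0.513 mV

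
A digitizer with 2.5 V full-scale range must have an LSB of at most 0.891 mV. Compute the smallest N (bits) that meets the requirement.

12 bits

Number of steps required ≥ 2.5 V / 0.891 mV = 2805.84.
Need 2^N ≥ 2805.84; 2^11 = 2048, 2^12 = 4096.
Minimum N = 12.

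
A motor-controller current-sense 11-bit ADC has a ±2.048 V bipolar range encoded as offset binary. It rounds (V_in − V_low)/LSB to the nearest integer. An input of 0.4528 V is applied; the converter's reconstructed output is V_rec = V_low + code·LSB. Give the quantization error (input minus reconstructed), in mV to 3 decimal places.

LSB = 4.096/2^11 = 2.000 mV.
(0.4528 − (−2.048))/0.002 = 1250.4000; round gives code 1250.
Code 1250 maps back to (−2.048) + 1250×0.002 V = 0.452 V.
V_in − V_rec = 0.0008 V = 0.800 mV.

0.800 mV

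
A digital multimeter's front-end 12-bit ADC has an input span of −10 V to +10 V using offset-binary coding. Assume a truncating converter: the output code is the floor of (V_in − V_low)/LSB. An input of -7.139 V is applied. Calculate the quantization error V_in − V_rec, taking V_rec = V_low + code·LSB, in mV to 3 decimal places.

4.555 mV

One LSB is 20 V / 4096 = 4.883 mV.
(V_in − V_low)/LSB = (-7.139 − (−10))/0.00488281 = 585.9328 → code 585 (floor).
Reconstructed: -7.1435547 V.
Difference: 0.00455469 V → 4.555 mV.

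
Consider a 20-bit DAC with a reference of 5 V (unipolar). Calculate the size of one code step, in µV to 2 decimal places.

Full-scale span = 5 V.
LSB = 5 / 2^20 = 5 / 1048576 = 4.76837e-06 V = 4.77 µV.

4.77 µV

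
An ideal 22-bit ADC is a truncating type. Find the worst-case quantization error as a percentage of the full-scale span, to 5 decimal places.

0.00002 %

Truncating → worst-case error = 1 LSB = V_FS/2^22, so 100/4194304 = 2.38419e-05 % of full scale.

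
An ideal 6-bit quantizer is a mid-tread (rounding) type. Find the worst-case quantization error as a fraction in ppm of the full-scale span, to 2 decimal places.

7812.50 ppm

Rounding → worst-case error = ½ LSB = V_FS/2^7, so 1e+06/128 = 7812.5 ppm of full scale.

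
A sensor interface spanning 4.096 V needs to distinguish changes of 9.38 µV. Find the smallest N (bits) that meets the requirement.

Number of steps required ≥ 4.096 V / 9.38 µV = 436673.77.
Need 2^N ≥ 436673.77; 2^18 = 262144, 2^19 = 524288.
Minimum N = 19.

19 bits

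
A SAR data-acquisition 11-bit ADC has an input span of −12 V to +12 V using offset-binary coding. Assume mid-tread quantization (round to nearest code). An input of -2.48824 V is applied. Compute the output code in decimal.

With 2048 levels over 24 V, one step is 11.719 mV.
(-2.48824 − (−12)) / 0.0117188 = 811.670 LSBs.
So the output code is 812.

code 812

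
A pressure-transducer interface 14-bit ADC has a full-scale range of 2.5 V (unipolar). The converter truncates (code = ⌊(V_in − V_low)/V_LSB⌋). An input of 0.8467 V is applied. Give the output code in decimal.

code 5548

With 16384 levels over 2.5 V, one step is 152.59 µV.
(V_in − V_low)/LSB = (0.8467 − 0) / 0.000152588 = 5548.933.
Floor → code 5548.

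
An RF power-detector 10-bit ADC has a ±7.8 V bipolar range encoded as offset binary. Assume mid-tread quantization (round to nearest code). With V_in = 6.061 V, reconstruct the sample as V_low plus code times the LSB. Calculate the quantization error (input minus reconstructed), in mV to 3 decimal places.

One LSB is 15.6 V / 1024 = 15.234 mV.
Scaled input = 909.8503 LSBs, so code = 910.
Code 910 maps back to (−7.8) + 910×0.0152344 V = 6.0632813 V.
Difference: -0.00228125 V → -2.281 mV.

-2.281 mV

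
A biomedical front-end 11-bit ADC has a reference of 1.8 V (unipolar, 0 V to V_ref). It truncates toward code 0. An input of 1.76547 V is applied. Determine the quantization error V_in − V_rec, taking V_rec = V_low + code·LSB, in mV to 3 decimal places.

LSB = 1.8/2^11 = 0.879 mV.
(V_in − V_low)/LSB = (1.76547 − 0)/0.000878906 = 2008.7125 → code 2008 (floor).
Reconstructed: 1.7648438 V.
Difference: 0.00062625 V → 0.626 mV.

0.626 mV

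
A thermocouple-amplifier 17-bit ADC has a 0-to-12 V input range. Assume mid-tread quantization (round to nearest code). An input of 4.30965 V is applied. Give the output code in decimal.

code 47073

Full-scale span = 12 V; LSB = 12/2^17 = 91.55 µV.
Input sits at 47072.870 steps above V_low.
So the output code is 47073.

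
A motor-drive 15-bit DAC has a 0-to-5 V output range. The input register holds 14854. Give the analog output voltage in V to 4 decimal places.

2.2665 V

LSB = 5 V / 2^15 = 152.59 µV.
V_out = 0 + 14854 × 0.000152588 V = 2.26654 V.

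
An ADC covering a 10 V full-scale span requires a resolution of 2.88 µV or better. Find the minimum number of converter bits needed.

Number of steps required ≥ 10 V / 2.88 µV = 3472222.22.
Need 2^N ≥ 3472222.22; 2^21 = 2097152, 2^22 = 4194304.
Minimum N = 22.

22 bits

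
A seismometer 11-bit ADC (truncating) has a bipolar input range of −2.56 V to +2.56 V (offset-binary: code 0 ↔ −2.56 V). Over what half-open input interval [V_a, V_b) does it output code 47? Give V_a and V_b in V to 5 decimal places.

[-2.44250 V, -2.44000 V)

LSB = 5.12/2^11 = 2.500 mV.
V_a = V_low + 47·LSB = -2.4425 V; V_b = V_low + 48·LSB = -2.44 V.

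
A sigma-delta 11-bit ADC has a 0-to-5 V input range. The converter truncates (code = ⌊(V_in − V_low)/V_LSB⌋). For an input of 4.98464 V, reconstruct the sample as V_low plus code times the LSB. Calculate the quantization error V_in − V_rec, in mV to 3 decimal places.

1.730 mV

LSB = 5/2^11 = 2.441 mV.
(4.98464 − 0)/0.00244141 = 2041.7085; ⌊·⌋ gives code 2041.
V_rec = 0 + 2041·0.00244141 = 4.9829102 V.
Difference: 0.00172984 V → 1.730 mV.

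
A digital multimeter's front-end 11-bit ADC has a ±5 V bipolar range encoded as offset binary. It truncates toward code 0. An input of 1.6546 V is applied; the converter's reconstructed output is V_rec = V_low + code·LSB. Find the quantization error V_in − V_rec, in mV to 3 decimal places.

4.209 mV

One LSB is 10 V / 2048 = 4.883 mV.
(V_in − V_low)/LSB = (1.6546 − (−5))/0.00488281 = 1362.8621 → code 1362 (floor).
Reconstructed: 1.6503906 V.
V_in − V_rec = 0.00420937 V = 4.209 mV.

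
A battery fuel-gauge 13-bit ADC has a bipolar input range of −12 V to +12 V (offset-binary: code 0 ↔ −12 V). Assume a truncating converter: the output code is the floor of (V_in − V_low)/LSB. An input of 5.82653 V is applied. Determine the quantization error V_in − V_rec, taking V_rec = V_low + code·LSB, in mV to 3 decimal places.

Step size: 24 V ÷ 2^13 = 2.930 mV.
(5.82653 − (−12))/0.00292969 = 6084.7889; ⌊·⌋ gives code 6084.
Code 6084 maps back to (−12) + 6084×0.00292969 V = 5.8242188 V.
Error = 5.82653 − 5.8242188 = 0.00231125 V = 2.311 mV.

2.311 mV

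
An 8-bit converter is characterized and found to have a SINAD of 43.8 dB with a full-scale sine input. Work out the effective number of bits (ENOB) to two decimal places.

ENOB = (SINAD − 1.76) / 6.02 = (43.8 − 1.76)/6.02 = 6.983.

6.98 bits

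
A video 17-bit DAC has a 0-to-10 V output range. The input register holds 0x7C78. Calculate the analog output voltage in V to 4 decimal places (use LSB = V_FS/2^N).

2.4310 V

LSB = 10 V / 2^17 = 76.29 µV.
Code 0x7C78 = 31864 decimal.
V_out = 0 + 31864 × 7.62939e-05 V = 2.43103 V.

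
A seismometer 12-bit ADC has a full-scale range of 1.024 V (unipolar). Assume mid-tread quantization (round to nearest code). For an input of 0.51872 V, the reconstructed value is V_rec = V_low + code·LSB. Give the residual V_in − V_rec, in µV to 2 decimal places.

One LSB is 1.024 V / 4096 = 250.00 µV.
(0.51872 − 0)/0.00025 = 2074.8800; round gives code 2075.
Reconstructed: 0.51875 V.
Error = 0.51872 − 0.51875 = -3e-05 V = -30.00 µV.

-30.00 µV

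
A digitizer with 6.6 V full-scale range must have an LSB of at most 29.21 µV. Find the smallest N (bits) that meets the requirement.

18 bits

Number of steps required ≥ 6.6 V / 29.21 µV = 225950.02.
Need 2^N ≥ 225950.02; 2^17 = 131072, 2^18 = 262144.
Minimum N = 18.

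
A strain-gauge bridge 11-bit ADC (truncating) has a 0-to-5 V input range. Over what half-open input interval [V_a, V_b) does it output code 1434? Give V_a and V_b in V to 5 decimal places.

LSB = 5/2^11 = 2.441 mV.
V_a = V_low + 1434·LSB = 3.50098 V; V_b = V_low + 1435·LSB = 3.50342 V.

[3.50098 V, 3.50342 V)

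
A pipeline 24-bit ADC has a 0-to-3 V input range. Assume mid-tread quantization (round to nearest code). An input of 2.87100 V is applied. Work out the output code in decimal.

With 16777216 levels over 3 V, one step is 0.18 µV.
(2.87100 − 0) / 1.78814e-07 = 16055795.712 LSBs.
So the output code is 16055796.

code 16055796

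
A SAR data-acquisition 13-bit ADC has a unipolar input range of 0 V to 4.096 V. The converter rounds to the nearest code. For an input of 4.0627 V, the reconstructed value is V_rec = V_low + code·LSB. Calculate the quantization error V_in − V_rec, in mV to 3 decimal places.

0.200 mV

LSB = 4.096/2^13 = 0.500 mV.
(4.0627 − 0)/0.0005 = 8125.4000; round gives code 8125.
Code 8125 maps back to 0 + 8125×0.0005 V = 4.0625 V.
Difference: 0.0002 V → 0.200 mV.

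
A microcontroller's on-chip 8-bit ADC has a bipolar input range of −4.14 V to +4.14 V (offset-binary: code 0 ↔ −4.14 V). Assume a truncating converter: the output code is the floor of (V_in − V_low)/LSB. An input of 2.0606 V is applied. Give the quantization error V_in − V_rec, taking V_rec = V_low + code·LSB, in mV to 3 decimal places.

Step size: 8.28 V ÷ 2^8 = 32.344 mV.
(V_in − V_low)/LSB = (2.0606 − (−4.14))/0.0323437 = 191.7094 → code 191 (floor).
Reconstructed: 2.0376562 V.
Difference: 0.0229437 V → 22.944 mV.

22.944 mV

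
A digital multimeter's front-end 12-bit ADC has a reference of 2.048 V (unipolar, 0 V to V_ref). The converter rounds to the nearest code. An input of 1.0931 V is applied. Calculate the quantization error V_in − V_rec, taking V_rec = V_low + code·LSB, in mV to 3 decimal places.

Step size: 2.048 V ÷ 2^12 = 0.500 mV.
Scaled input = 2186.2000 LSBs, so code = 2186.
V_rec = 0 + 2186·0.0005 = 1.093 V.
Difference: 0.0001 V → 0.100 mV.

0.100 mV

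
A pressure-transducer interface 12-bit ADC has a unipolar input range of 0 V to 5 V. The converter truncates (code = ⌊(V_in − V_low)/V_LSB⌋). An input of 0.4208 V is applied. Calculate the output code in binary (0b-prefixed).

code 0b101011000 (decimal 344)

With 4096 levels over 5 V, one step is 1.221 mV.
Input sits at 344.719 steps above V_low.
Floor → code 344.
In binary (0b-prefixed): 0b101011000.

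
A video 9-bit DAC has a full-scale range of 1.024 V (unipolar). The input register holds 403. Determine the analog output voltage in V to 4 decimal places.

LSB = 1.024 V / 2^9 = 2.000 mV.
V_out = 0 + 403 × 0.002 V = 0.806 V.

0.8060 V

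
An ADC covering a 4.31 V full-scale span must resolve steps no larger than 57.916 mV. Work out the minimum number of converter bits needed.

Number of steps required ≥ 4.31 V / 57.916 mV = 74.42.
Need 2^N ≥ 74.42; 2^6 = 64, 2^7 = 128.
Minimum N = 7.

7 bits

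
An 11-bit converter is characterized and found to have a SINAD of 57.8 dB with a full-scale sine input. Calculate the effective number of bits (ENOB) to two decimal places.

9.31 bits

ENOB = (SINAD − 1.76) / 6.02 = (57.8 − 1.76)/6.02 = 9.309.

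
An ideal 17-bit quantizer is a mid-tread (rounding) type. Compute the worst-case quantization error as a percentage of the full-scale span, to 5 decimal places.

0.00038 %

Rounding → worst-case error = ½ LSB = V_FS/2^18, so 100/262144 = 0.00038147 % of full scale.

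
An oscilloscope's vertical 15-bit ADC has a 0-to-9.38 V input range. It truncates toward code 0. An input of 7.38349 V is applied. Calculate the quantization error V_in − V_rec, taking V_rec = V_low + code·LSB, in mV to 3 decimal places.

0.118 mV

Step size: 9.38 V ÷ 2^15 = 286.25 µV.
(7.38349 − 0)/0.000286255 = 25793.4115; ⌊·⌋ gives code 25793.
Reconstructed: 7.3833722 V.
V_in − V_rec = 0.000117808 V = 0.118 mV.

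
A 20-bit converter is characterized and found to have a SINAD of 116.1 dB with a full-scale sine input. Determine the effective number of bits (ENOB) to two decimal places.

ENOB = (SINAD − 1.76) / 6.02 = (116.1 − 1.76)/6.02 = 18.993.

18.99 bits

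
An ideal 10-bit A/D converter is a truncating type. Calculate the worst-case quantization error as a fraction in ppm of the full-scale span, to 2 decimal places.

976.56 ppm

Truncating → worst-case error = 1 LSB = V_FS/2^10, so 1e+06/1024 = 976.562 ppm of full scale.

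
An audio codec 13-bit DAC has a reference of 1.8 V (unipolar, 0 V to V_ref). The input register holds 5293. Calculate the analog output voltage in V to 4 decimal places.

1.1630 V

LSB = 1.8 V / 2^13 = 219.73 µV.
V_out = 0 + 5293 × 0.000219727 V = 1.16301 V.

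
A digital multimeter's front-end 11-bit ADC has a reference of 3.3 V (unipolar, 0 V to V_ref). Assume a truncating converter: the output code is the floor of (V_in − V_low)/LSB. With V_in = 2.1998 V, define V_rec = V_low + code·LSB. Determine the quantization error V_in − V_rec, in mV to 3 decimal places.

LSB = 3.3/2^11 = 1.611 mV.
Scaled input = 1365.2092 LSBs, so code = 1365.
Reconstructed: 2.1994629 V.
V_in − V_rec = 0.000337109 V = 0.337 mV.

0.337 mV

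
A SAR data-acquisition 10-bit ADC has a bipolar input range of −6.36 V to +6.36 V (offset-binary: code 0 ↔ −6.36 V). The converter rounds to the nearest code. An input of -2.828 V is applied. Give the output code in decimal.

With 1024 levels over 12.72 V, one step is 12.422 mV.
(V_in − V_low)/LSB = (-2.828 − (−6.36)) / 0.0124219 = 284.337.
So the output code is 284.

code 284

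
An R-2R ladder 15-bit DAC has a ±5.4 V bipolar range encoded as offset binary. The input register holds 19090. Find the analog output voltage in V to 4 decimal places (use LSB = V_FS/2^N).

LSB = 10.8 V / 2^15 = 329.59 µV.
V_out = (−5.4) + 19090 × 0.00032959 V = 0.89187 V.

0.8919 V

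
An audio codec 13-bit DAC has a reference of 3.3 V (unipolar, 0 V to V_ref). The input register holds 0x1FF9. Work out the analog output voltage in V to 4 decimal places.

LSB = 3.3 V / 2^13 = 402.83 µV.
Code 0x1FF9 = 8185 decimal.
V_out = 0 + 8185 × 0.000402832 V = 3.29718 V.

3.2972 V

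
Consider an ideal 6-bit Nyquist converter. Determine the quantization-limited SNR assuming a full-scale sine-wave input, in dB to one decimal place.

37.9 dB

SNR ≈ 6.02·N + 1.76 dB = 6.02·6 + 1.76 = 37.88 dB.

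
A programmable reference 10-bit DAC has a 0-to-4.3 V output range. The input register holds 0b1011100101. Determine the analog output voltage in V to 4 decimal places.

LSB = 4.3 V / 2^10 = 4.199 mV.
Code 0b1011100101 = 741 decimal.
V_out = 0 + 741 × 0.00419922 V = 3.11162 V.

3.1116 V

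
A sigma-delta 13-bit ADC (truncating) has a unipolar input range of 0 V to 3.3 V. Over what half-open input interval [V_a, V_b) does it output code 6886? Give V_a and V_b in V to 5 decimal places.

[2.77390 V, 2.77430 V)

LSB = 3.3/2^13 = 402.83 µV.
V_a = V_low + 6886·LSB = 2.7739 V; V_b = V_low + 6887·LSB = 2.7743 V.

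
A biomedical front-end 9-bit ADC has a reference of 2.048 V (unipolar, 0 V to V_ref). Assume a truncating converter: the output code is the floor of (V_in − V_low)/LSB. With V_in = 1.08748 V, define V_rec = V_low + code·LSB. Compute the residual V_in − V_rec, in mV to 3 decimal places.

Step size: 2.048 V ÷ 2^9 = 4.000 mV.
Scaled input = 271.8700 LSBs, so code = 271.
Reconstructed: 1.084 V.
Difference: 0.00348 V → 3.480 mV.

3.480 mV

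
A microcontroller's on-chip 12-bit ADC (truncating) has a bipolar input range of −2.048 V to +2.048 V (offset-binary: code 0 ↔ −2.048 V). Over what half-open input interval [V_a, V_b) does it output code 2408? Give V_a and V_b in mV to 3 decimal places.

LSB = 4.096/2^12 = 1.000 mV.
V_a = V_low + 2408·LSB = 0.36 V; V_b = V_low + 2409·LSB = 0.361 V.

[360.000 mV, 361.000 mV)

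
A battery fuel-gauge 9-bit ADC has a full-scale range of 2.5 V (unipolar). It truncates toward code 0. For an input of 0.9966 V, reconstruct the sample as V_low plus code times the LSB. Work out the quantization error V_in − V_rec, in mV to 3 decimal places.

Step size: 2.5 V ÷ 2^9 = 4.883 mV.
(V_in − V_low)/LSB = (0.9966 − 0)/0.00488281 = 204.1037 → code 204 (floor).
Code 204 maps back to 0 + 204×0.00488281 V = 0.99609375 V.
Difference: 0.00050625 V → 0.506 mV.

0.506 mV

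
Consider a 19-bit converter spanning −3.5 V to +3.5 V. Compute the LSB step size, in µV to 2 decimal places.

Full-scale span = 7 V.
LSB = 7 / 2^19 = 7 / 524288 = 1.33514e-05 V = 13.35 µV.

13.35 µV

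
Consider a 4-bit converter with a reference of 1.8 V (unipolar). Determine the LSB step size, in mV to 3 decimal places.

112.500 mV

Full-scale span = 1.8 V.
LSB = 1.8 / 2^4 = 1.8 / 16 = 0.1125 V = 112.500 mV.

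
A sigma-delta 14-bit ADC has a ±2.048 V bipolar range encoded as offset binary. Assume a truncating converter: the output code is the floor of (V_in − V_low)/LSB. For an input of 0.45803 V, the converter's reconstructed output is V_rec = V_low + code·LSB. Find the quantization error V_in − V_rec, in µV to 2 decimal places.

30.00 µV

One LSB is 4.096 V / 16384 = 250.00 µV.
Scaled input = 10024.1200 LSBs, so code = 10024.
Reconstructed: 0.458 V.
Difference: 3e-05 V → 30.00 µV.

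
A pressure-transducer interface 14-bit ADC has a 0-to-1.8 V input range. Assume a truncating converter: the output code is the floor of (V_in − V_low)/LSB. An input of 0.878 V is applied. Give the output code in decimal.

code 7991

With 16384 levels over 1.8 V, one step is 109.86 µV.
(0.878 − 0) / 0.000109863 = 7991.751 LSBs.
⌊·⌋(7991.751) = 7991.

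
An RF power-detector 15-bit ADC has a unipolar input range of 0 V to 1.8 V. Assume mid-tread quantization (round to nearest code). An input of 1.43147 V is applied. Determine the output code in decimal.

code 26059

LSB = 1.8 V / 32768 = 54.93 µV.
Input sits at 26059.116 steps above V_low.
So the output code is 26059.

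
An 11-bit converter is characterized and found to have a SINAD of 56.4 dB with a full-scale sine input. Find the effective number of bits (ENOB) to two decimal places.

ENOB = (SINAD − 1.76) / 6.02 = (56.4 − 1.76)/6.02 = 9.076.

9.08 bits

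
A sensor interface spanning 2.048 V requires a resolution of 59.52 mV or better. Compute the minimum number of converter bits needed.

Number of steps required ≥ 2.048 V / 59.52 mV = 34.41.
Need 2^N ≥ 34.41; 2^5 = 32, 2^6 = 64.
Minimum N = 6.

6 bits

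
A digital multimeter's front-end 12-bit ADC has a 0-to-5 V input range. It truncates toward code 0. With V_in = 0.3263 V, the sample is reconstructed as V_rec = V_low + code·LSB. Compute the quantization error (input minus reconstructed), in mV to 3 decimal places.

0.372 mV

Step size: 5 V ÷ 2^12 = 1.221 mV.
Scaled input = 267.3050 LSBs, so code = 267.
Code 267 maps back to 0 + 267×0.0012207 V = 0.32592773 V.
Difference: 0.000372266 V → 0.372 mV.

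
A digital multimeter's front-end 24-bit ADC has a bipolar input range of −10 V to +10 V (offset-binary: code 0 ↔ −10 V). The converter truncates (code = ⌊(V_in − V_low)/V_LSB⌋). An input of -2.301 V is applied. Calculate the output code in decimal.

With 16777216 levels over 20 V, one step is 1.19 µV.
Input sits at 6458389.299 steps above V_low.
⌊·⌋(6458389.299) = 6458389.

code 6458389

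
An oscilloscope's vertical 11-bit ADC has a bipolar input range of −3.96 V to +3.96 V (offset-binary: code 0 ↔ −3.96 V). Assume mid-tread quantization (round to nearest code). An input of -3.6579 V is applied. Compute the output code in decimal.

code 78

LSB = 7.92 V / 2048 = 3.867 mV.
(-3.6579 − (−3.96)) / 0.00386719 = 78.119 LSBs.
round(78.119) = 78.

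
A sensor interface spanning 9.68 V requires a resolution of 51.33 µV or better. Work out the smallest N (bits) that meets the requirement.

18 bits

Number of steps required ≥ 9.68 V / 51.33 µV = 188583.67.
Need 2^N ≥ 188583.67; 2^17 = 131072, 2^18 = 262144.
Minimum N = 18.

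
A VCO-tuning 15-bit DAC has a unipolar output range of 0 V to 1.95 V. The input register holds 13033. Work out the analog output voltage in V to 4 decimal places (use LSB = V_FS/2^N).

LSB = 1.95 V / 2^15 = 59.51 µV.
V_out = 0 + 13033 × 5.95093e-05 V = 0.775584 V.

0.7756 V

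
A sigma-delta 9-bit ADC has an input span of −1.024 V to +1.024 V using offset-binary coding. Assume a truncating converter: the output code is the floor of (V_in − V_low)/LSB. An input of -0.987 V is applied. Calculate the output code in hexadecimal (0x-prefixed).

code 0x9 (decimal 9)

Full-scale span = 2.048 V; LSB = 2.048/2^9 = 4.000 mV.
Input sits at 9.250 steps above V_low.
⌊·⌋(9.250) = 9.
In hexadecimal (0x-prefixed): 0x9.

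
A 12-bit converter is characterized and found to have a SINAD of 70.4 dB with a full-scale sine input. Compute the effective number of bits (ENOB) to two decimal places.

11.40 bits

ENOB = (SINAD − 1.76) / 6.02 = (70.4 − 1.76)/6.02 = 11.402.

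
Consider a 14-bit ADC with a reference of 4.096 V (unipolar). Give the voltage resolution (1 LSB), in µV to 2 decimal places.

250.00 µV

Full-scale span = 4.096 V.
LSB = 4.096 / 2^14 = 4.096 / 16384 = 0.00025 V = 250.00 µV.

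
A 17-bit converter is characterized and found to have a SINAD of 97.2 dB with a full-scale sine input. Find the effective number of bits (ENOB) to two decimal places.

15.85 bits

ENOB = (SINAD − 1.76) / 6.02 = (97.2 − 1.76)/6.02 = 15.854.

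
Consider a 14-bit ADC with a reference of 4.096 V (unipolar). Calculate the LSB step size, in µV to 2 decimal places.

250.00 µV

Full-scale span = 4.096 V.
LSB = 4.096 / 2^14 = 4.096 / 16384 = 0.00025 V = 250.00 µV.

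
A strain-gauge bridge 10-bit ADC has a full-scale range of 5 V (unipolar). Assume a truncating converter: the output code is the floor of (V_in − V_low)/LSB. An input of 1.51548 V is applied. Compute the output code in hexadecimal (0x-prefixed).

With 1024 levels over 5 V, one step is 4.883 mV.
(V_in − V_low)/LSB = (1.51548 − 0) / 0.00488281 = 310.370.
⌊·⌋(310.370) = 310.
In hexadecimal (0x-prefixed): 0x136.

code 0x136 (decimal 310)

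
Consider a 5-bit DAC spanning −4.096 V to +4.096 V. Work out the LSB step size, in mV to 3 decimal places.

Full-scale span = 8.192 V.
LSB = 8.192 / 2^5 = 8.192 / 32 = 0.256 V = 256.000 mV.

256.000 mV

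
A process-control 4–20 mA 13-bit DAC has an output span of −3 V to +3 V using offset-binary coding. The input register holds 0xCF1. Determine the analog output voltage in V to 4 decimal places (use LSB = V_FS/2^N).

-0.5735 V

LSB = 6 V / 2^13 = 0.732 mV.
Code 0xCF1 = 3313 decimal.
V_out = (−3) + 3313 × 0.000732422 V = -0.573486 V.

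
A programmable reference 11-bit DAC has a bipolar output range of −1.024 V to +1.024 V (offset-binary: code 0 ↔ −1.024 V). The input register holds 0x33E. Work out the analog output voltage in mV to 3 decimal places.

-194.000 mV

LSB = 2.048 V / 2^11 = 1.000 mV.
Code 0x33E = 830 decimal.
V_out = (−1.024) + 830 × 0.001 V = -0.194 V.
= -194.000 mV.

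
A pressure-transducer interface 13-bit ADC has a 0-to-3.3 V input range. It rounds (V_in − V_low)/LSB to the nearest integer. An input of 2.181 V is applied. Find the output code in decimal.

With 8192 levels over 3.3 V, one step is 402.83 µV.
Input sits at 5414.167 steps above V_low.
So the output code is 5414.

code 5414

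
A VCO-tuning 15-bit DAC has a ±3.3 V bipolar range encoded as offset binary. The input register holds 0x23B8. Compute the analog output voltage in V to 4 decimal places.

LSB = 6.6 V / 2^15 = 201.42 µV.
Code 0x23B8 = 9144 decimal.
V_out = (−3.3) + 9144 × 0.000201416 V = -1.45825 V.

-1.4583 V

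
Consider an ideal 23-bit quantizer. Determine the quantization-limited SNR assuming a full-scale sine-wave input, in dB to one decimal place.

SNR ≈ 6.02·N + 1.76 dB = 6.02·23 + 1.76 = 140.22 dB.

140.2 dB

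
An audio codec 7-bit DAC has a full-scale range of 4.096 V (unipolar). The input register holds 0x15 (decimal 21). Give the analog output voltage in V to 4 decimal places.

0.6720 V

LSB = 4.096 V / 2^7 = 32.000 mV.
Code 0x15 = 21 decimal.
V_out = 0 + 21 × 0.032 V = 0.672 V.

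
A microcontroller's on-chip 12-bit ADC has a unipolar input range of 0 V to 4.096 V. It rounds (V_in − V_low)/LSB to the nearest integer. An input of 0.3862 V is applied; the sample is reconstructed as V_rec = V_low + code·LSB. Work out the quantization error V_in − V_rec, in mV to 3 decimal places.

One LSB is 4.096 V / 4096 = 1.000 mV.
(V_in − V_low)/LSB = (0.3862 − 0)/0.001 = 386.2000 → code 386 (round).
Reconstructed: 0.386 V.
Difference: 0.0002 V → 0.200 mV.

0.200 mV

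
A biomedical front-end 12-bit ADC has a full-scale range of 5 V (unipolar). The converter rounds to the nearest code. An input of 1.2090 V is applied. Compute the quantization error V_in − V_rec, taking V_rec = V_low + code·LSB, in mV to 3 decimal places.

One LSB is 5 V / 4096 = 1.221 mV.
(1.2090 − 0)/0.0012207 = 990.4128; round gives code 990.
Code 990 maps back to 0 + 990×0.0012207 V = 1.2084961 V.
Error = 1.2090 − 1.2084961 = 0.000503906 V = 0.504 mV.

0.504 mV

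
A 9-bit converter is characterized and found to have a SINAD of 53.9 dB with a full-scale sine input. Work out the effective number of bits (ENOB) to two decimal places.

ENOB = (SINAD − 1.76) / 6.02 = (53.9 − 1.76)/6.02 = 8.661.

8.66 bits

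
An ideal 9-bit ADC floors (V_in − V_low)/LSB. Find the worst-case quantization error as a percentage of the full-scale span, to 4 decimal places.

Truncating → worst-case error = 1 LSB = V_FS/2^9, so 100/512 = 0.195312 % of full scale.

0.1953 %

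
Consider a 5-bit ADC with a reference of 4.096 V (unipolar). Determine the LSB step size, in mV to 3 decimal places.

Full-scale span = 4.096 V.
LSB = 4.096 / 2^5 = 4.096 / 32 = 0.128 V = 128.000 mV.

128.000 mV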